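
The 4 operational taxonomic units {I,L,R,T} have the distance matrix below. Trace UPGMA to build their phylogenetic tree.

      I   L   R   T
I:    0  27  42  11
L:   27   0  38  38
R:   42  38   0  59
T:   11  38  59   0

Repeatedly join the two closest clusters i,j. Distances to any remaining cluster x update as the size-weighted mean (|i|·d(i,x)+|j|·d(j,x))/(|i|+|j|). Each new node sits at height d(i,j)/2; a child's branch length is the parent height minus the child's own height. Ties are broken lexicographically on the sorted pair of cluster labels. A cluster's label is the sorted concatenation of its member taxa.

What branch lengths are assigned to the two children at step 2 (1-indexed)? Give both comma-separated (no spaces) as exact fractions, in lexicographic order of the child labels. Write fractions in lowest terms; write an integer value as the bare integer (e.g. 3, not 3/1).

43/4,65/4

1. join I+T (d=11) ⇒ IT; edges |I|=11/2, |T|=11/2
  updated: d(IT,L)=65/2, d(IT,R)=101/2
2. join IT+L (d=65/2) ⇒ ILT; edges |IT|=43/4, |L|=65/4
  updated: d(ILT,R)=139/3
3. join ILT+R (d=139/3) ⇒ ILRT; edges |ILT|=83/12, |R|=139/6
final tree: (((I:11/2,T:11/2):43/4,L:65/4):83/12,R:139/6)
total length: 817/12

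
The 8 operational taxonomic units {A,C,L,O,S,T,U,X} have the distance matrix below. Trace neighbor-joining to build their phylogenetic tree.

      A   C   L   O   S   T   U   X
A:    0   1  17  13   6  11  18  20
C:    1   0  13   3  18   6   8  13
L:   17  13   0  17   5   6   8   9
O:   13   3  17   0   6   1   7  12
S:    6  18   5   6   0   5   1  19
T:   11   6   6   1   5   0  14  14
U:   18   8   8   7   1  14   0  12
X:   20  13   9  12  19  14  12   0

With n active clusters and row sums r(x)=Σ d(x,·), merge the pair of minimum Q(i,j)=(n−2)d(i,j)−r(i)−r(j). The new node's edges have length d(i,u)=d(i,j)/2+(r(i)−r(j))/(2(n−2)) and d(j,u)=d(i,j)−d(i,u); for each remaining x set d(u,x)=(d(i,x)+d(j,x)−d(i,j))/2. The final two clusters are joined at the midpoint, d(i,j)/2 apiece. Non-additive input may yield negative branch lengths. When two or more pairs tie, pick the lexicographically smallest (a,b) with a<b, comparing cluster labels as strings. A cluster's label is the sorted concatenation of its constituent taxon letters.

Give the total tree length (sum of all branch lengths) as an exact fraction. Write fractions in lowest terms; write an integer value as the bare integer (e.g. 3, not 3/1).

iteration 1: select A,C (d=1, Q=-142); attach at lengths (5/2, -3/2); label the merged cluster AC
  updated: d(AC,L)=29/2, d(AC,O)=15/2, d(AC,S)=23/2, d(AC,T)=8, d(AC,U)=25/2, d(AC,X)=16
iteration 2: select S,U (d=1, Q=-97); attach at lengths (-1/5, 6/5); label the merged cluster SU
  updated: d(AC,SU)=23/2, d(L,SU)=6, d(O,SU)=6, d(SU,T)=9, d(SU,X)=15
iteration 3: select L,X (d=9, Q=-165/2); attach at lengths (45/16, 99/16); label the merged cluster LX
  updated: d(AC,LX)=43/4, d(LX,O)=10, d(LX,SU)=6, d(LX,T)=11/2
iteration 4: select LX,SU (d=6, Q=-187/4); attach at lengths (71/24, 73/24); label the merged cluster LSUX
  updated: d(AC,LSUX)=65/8, d(LSUX,O)=5, d(LSUX,T)=17/4
iteration 5: select AC,LSUX (d=65/8, Q=-99/4); attach at lengths (45/8, 5/2); label the merged cluster ACLSUX
  updated: d(ACLSUX,O)=35/16, d(ACLSUX,T)=33/16
iteration 6: select ACLSUX,O (d=35/16, Q=-21/4); attach at lengths (13/8, 9/16); label the merged cluster ACLOSUX
  updated: d(ACLOSUX,T)=7/16
iteration 7: select ACLOSUX,T (d=7/16); attach at lengths (7/32, 7/32); label the merged cluster ACLOSTUX
final tree: ((((A:5/2,C:-3/2):45/8,((L:45/16,X:99/16):71/24,(S:-1/5,U:6/5):73/24):5/2):13/8,O:9/16):7/32,T:7/32)
total length: 111/4

111/4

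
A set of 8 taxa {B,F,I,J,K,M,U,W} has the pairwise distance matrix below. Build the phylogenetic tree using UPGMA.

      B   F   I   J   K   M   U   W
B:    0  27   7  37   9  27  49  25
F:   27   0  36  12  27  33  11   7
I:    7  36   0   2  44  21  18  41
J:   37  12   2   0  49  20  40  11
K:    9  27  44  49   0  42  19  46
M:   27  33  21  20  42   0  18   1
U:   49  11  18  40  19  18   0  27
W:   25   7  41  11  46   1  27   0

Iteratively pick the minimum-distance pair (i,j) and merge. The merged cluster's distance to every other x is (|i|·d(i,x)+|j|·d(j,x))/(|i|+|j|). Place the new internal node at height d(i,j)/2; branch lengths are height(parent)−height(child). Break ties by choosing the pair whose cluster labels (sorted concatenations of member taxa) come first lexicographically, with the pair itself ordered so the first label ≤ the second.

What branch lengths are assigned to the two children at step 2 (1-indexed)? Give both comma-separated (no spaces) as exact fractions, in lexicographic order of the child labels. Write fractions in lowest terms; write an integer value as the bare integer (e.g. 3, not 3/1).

1,1

1. join M+W (d=1) ⇒ MW; edges |M|=1/2, |W|=1/2
  updated: d(B,MW)=26, d(F,MW)=20, d(I,MW)=31, d(J,MW)=31/2, d(K,MW)=44, d(MW,U)=45/2
2. join I+J (d=2) ⇒ IJ; edges |I|=1, |J|=1
  updated: d(B,IJ)=22, d(F,IJ)=24, d(IJ,K)=93/2, d(IJ,MW)=93/4, d(IJ,U)=29
3. join B+K (d=9) ⇒ BK; edges |B|=9/2, |K|=9/2
  updated: d(BK,F)=27, d(BK,IJ)=137/4, d(BK,MW)=35, d(BK,U)=34
4. join F+U (d=11) ⇒ FU; edges |F|=11/2, |U|=11/2
  updated: d(BK,FU)=61/2, d(FU,IJ)=53/2, d(FU,MW)=85/4
5. join FU+MW (d=85/4) ⇒ FMUW; edges |FU|=41/8, |MW|=81/8
  updated: d(BK,FMUW)=131/4, d(FMUW,IJ)=199/8
6. join FMUW+IJ (d=199/8) ⇒ FIJMUW; edges |FMUW|=29/16, |IJ|=183/16
  updated: d(BK,FIJMUW)=133/4
7. join BK+FIJMUW (d=133/4) ⇒ BFIJKMUW; edges |BK|=97/8, |FIJMUW|=67/16
final tree: ((B:9/2,K:9/2):97/8,(((F:11/2,U:11/2):41/8,(M:1/2,W:1/2):81/8):29/16,(I:1,J:1):183/16):67/16)
total length: 1085/16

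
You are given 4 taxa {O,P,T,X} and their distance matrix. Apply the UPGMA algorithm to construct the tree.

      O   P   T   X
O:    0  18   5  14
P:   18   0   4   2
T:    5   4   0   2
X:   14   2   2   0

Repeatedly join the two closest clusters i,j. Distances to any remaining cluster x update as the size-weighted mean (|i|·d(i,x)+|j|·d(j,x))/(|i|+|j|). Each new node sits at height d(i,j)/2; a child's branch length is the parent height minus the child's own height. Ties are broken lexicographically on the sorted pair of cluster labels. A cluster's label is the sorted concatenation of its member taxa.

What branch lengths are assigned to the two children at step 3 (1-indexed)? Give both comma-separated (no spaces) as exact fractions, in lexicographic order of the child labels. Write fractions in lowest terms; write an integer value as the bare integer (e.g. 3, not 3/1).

37/6,14/3

1. join P+X (d=2) ⇒ PX; edges |P|=1, |X|=1
  updated: d(O,PX)=16, d(PX,T)=3
2. join PX+T (d=3) ⇒ PTX; edges |PX|=1/2, |T|=3/2
  updated: d(O,PTX)=37/3
3. join O+PTX (d=37/3) ⇒ OPTX; edges |O|=37/6, |PTX|=14/3
final tree: (O:37/6,((P:1,X:1):1/2,T:3/2):14/3)
total length: 89/6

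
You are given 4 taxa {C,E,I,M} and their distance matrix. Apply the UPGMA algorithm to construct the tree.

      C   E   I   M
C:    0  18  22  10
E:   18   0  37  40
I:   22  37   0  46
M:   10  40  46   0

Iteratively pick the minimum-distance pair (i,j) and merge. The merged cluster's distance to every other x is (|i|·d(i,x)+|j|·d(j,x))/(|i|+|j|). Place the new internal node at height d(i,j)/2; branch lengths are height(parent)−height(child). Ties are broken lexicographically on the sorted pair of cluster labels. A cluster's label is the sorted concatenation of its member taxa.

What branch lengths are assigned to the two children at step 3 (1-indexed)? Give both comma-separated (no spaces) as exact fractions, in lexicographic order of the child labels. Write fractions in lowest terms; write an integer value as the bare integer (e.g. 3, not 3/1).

iteration 1: select C,M (d=10); attach at lengths (5, 5); label the merged cluster CM
  updated: d(CM,E)=29, d(CM,I)=34
iteration 2: select CM,E (d=29); attach at lengths (19/2, 29/2); label the merged cluster CEM
  updated: d(CEM,I)=35
iteration 3: select CEM,I (d=35); attach at lengths (3, 35/2); label the merged cluster CEIM
final tree: (((C:5,M:5):19/2,E:29/2):3,I:35/2)
total length: 109/2

3,35/2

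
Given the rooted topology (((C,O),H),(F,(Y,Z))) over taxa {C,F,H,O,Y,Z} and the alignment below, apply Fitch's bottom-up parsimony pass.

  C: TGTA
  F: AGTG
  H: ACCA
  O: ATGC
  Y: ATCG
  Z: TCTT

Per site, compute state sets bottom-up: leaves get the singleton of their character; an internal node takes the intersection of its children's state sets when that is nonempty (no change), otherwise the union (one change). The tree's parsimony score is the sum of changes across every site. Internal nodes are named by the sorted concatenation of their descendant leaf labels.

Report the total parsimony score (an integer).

12

site 0, node CO: C={T} ∪ O={A} → {A,T} (+1)
site 0, node CHO: CO={A,T} ∩ H={A} → {A} (+0)
site 0, node YZ: Y={A} ∪ Z={T} → {A,T} (+1)
site 0, node FYZ: F={A} ∩ YZ={A,T} → {A} (+0)
site 0, node CFHOYZ: CHO={A} ∩ FYZ={A} → {A} (+0)
site 1, node CO: C={G} ∪ O={T} → {G,T} (+1)
site 1, node CHO: CO={G,T} ∪ H={C} → {C,G,T} (+1)
site 1, node YZ: Y={T} ∪ Z={C} → {C,T} (+1)
site 1, node FYZ: F={G} ∪ YZ={C,T} → {C,G,T} (+1)
site 1, node CFHOYZ: CHO={C,G,T} ∩ FYZ={C,G,T} → {C,G,T} (+0)
site 2, node CO: C={T} ∪ O={G} → {G,T} (+1)
site 2, node CHO: CO={G,T} ∪ H={C} → {C,G,T} (+1)
site 2, node YZ: Y={C} ∪ Z={T} → {C,T} (+1)
site 2, node FYZ: F={T} ∩ YZ={C,T} → {T} (+0)
site 2, node CFHOYZ: CHO={C,G,T} ∩ FYZ={T} → {T} (+0)
site 3, node CO: C={A} ∪ O={C} → {A,C} (+1)
site 3, node CHO: CO={A,C} ∩ H={A} → {A} (+0)
site 3, node YZ: Y={G} ∪ Z={T} → {G,T} (+1)
site 3, node FYZ: F={G} ∩ YZ={G,T} → {G} (+0)
site 3, node CFHOYZ: CHO={A} ∪ FYZ={G} → {A,G} (+1)
per-site changes: [2, 4, 3, 3]; total = 12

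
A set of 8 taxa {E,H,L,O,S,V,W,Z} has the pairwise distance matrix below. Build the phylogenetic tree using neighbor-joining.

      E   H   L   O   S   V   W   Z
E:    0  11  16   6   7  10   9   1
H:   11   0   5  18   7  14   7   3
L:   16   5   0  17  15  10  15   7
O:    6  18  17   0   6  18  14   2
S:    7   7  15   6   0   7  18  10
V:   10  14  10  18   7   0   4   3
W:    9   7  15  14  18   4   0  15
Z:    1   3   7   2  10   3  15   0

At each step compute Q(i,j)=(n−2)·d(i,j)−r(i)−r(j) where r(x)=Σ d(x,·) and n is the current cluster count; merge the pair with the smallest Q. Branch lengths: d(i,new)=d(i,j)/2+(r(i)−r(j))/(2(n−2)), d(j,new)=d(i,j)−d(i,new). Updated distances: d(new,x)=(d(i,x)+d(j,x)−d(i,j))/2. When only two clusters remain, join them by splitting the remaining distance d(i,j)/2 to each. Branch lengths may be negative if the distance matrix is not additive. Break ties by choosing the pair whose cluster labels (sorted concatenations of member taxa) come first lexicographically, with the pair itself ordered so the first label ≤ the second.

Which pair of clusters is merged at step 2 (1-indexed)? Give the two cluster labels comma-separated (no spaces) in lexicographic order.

H,L

iteration 1: select V,W (d=4, Q=-124); attach at lengths (2/3, 10/3); label the merged cluster VW
  updated: d(E,VW)=15/2, d(H,VW)=17/2, d(L,VW)=21/2, d(O,VW)=14, d(S,VW)=21/2, d(VW,Z)=7
iteration 2: select H,L (d=5, Q=-98); attach at lengths (7/10, 43/10); label the merged cluster HL
  updated: d(E,HL)=11, d(HL,O)=15, d(HL,S)=17/2, d(HL,VW)=7, d(HL,Z)=5/2
iteration 3: select HL,VW (d=7, Q=-62); attach at lengths (13/4, 15/4); label the merged cluster HLVW
  updated: d(E,HLVW)=23/4, d(HLVW,O)=11, d(HLVW,S)=6, d(HLVW,Z)=5/4
iteration 4: select O,S (d=6, Q=-36); attach at lengths (7/3, 11/3); label the merged cluster OS
  updated: d(E,OS)=7/2, d(HLVW,OS)=11/2, d(OS,Z)=3
iteration 5: select E,OS (d=7/2, Q=-61/4); attach at lengths (21/16, 35/16); label the merged cluster EOS
  updated: d(EOS,HLVW)=31/8, d(EOS,Z)=1/4
iteration 6: select EOS,HLVW (d=31/8, Q=-43/8); attach at lengths (23/16, 39/16); label the merged cluster EHLOSVW
  updated: d(EHLOSVW,Z)=-19/16
iteration 7: select EHLOSVW,Z (d=-19/16); attach at lengths (-19/32, -19/32); label the merged cluster EHLOSVWZ
final tree: (((E:21/16,(O:7/3,S:11/3):35/16):23/16,((H:7/10,L:43/10):13/4,(V:2/3,W:10/3):15/4):39/16):-19/32,Z:-19/32)
total length: 451/16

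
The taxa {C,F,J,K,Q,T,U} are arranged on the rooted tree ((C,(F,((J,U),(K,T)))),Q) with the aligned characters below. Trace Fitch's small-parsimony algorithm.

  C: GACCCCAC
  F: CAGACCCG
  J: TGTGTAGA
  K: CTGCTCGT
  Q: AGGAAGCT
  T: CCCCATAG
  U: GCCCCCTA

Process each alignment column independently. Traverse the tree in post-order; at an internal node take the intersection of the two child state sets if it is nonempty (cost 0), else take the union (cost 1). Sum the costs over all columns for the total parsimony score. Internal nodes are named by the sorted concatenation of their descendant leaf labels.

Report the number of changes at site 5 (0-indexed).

JU@0: {T} ∪ {G} = {G,T} (union, +1)
KT@0: {C} ∩ {C} = {C} (intersection, +0)
JKTU@0: {G,T} ∪ {C} = {C,G,T} (union, +1)
FJKTU@0: {C} ∩ {C,G,T} = {C} (intersection, +0)
CFJKTU@0: {G} ∪ {C} = {C,G} (union, +1)
CFJKQTU@0: {C,G} ∪ {A} = {A,C,G} (union, +1)
JU@1: {G} ∪ {C} = {C,G} (union, +1)
KT@1: {T} ∪ {C} = {C,T} (union, +1)
JKTU@1: {C,G} ∩ {C,T} = {C} (intersection, +0)
FJKTU@1: {A} ∪ {C} = {A,C} (union, +1)
CFJKTU@1: {A} ∩ {A,C} = {A} (intersection, +0)
CFJKQTU@1: {A} ∪ {G} = {A,G} (union, +1)
JU@2: {T} ∪ {C} = {C,T} (union, +1)
KT@2: {G} ∪ {C} = {C,G} (union, +1)
JKTU@2: {C,T} ∩ {C,G} = {C} (intersection, +0)
FJKTU@2: {G} ∪ {C} = {C,G} (union, +1)
CFJKTU@2: {C} ∩ {C,G} = {C} (intersection, +0)
CFJKQTU@2: {C} ∪ {G} = {C,G} (union, +1)
JU@3: {G} ∪ {C} = {C,G} (union, +1)
KT@3: {C} ∩ {C} = {C} (intersection, +0)
JKTU@3: {C,G} ∩ {C} = {C} (intersection, +0)
FJKTU@3: {A} ∪ {C} = {A,C} (union, +1)
CFJKTU@3: {C} ∩ {A,C} = {C} (intersection, +0)
CFJKQTU@3: {C} ∪ {A} = {A,C} (union, +1)
JU@4: {T} ∪ {C} = {C,T} (union, +1)
KT@4: {T} ∪ {A} = {A,T} (union, +1)
JKTU@4: {C,T} ∩ {A,T} = {T} (intersection, +0)
FJKTU@4: {C} ∪ {T} = {C,T} (union, +1)
CFJKTU@4: {C} ∩ {C,T} = {C} (intersection, +0)
CFJKQTU@4: {C} ∪ {A} = {A,C} (union, +1)
JU@5: {A} ∪ {C} = {A,C} (union, +1)
KT@5: {C} ∪ {T} = {C,T} (union, +1)
JKTU@5: {A,C} ∩ {C,T} = {C} (intersection, +0)
FJKTU@5: {C} ∩ {C} = {C} (intersection, +0)
CFJKTU@5: {C} ∩ {C} = {C} (intersection, +0)
CFJKQTU@5: {C} ∪ {G} = {C,G} (union, +1)
JU@6: {G} ∪ {T} = {G,T} (union, +1)
KT@6: {G} ∪ {A} = {A,G} (union, +1)
JKTU@6: {G,T} ∩ {A,G} = {G} (intersection, +0)
FJKTU@6: {C} ∪ {G} = {C,G} (union, +1)
CFJKTU@6: {A} ∪ {C,G} = {A,C,G} (union, +1)
CFJKQTU@6: {A,C,G} ∩ {C} = {C} (intersection, +0)
JU@7: {A} ∩ {A} = {A} (intersection, +0)
KT@7: {T} ∪ {G} = {G,T} (union, +1)
JKTU@7: {A} ∪ {G,T} = {A,G,T} (union, +1)
FJKTU@7: {G} ∩ {A,G,T} = {G} (intersection, +0)
CFJKTU@7: {C} ∪ {G} = {C,G} (union, +1)
CFJKQTU@7: {C,G} ∪ {T} = {C,G,T} (union, +1)
per-site changes: [4, 4, 4, 3, 4, 3, 4, 4]; total = 30

3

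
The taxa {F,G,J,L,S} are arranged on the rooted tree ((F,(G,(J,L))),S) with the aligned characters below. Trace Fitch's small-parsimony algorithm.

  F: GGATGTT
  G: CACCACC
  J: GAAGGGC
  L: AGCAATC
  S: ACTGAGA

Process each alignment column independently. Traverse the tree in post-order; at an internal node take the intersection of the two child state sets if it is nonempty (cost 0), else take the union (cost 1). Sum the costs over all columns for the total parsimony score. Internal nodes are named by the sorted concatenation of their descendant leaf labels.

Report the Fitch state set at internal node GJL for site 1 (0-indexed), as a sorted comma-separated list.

[col 0] JL: children J:{G}, L:{A} ∪→ {A,G}; cost 1
[col 0] GJL: children G:{C}, JL:{A,G} ∪→ {A,C,G}; cost 1
[col 0] FGJL: children F:{G}, GJL:{A,C,G} ∩→ {G}; cost 0
[col 0] FGJLS: children FGJL:{G}, S:{A} ∪→ {A,G}; cost 1
[col 1] JL: children J:{A}, L:{G} ∪→ {A,G}; cost 1
[col 1] GJL: children G:{A}, JL:{A,G} ∩→ {A}; cost 0
[col 1] FGJL: children F:{G}, GJL:{A} ∪→ {A,G}; cost 1
[col 1] FGJLS: children FGJL:{A,G}, S:{C} ∪→ {A,C,G}; cost 1
[col 2] JL: children J:{A}, L:{C} ∪→ {A,C}; cost 1
[col 2] GJL: children G:{C}, JL:{A,C} ∩→ {C}; cost 0
[col 2] FGJL: children F:{A}, GJL:{C} ∪→ {A,C}; cost 1
[col 2] FGJLS: children FGJL:{A,C}, S:{T} ∪→ {A,C,T}; cost 1
[col 3] JL: children J:{G}, L:{A} ∪→ {A,G}; cost 1
[col 3] GJL: children G:{C}, JL:{A,G} ∪→ {A,C,G}; cost 1
[col 3] FGJL: children F:{T}, GJL:{A,C,G} ∪→ {A,C,G,T}; cost 1
[col 3] FGJLS: children FGJL:{A,C,G,T}, S:{G} ∩→ {G}; cost 0
[col 4] JL: children J:{G}, L:{A} ∪→ {A,G}; cost 1
[col 4] GJL: children G:{A}, JL:{A,G} ∩→ {A}; cost 0
[col 4] FGJL: children F:{G}, GJL:{A} ∪→ {A,G}; cost 1
[col 4] FGJLS: children FGJL:{A,G}, S:{A} ∩→ {A}; cost 0
[col 5] JL: children J:{G}, L:{T} ∪→ {G,T}; cost 1
[col 5] GJL: children G:{C}, JL:{G,T} ∪→ {C,G,T}; cost 1
[col 5] FGJL: children F:{T}, GJL:{C,G,T} ∩→ {T}; cost 0
[col 5] FGJLS: children FGJL:{T}, S:{G} ∪→ {G,T}; cost 1
[col 6] JL: children J:{C}, L:{C} ∩→ {C}; cost 0
[col 6] GJL: children G:{C}, JL:{C} ∩→ {C}; cost 0
[col 6] FGJL: children F:{T}, GJL:{C} ∪→ {C,T}; cost 1
[col 6] FGJLS: children FGJL:{C,T}, S:{A} ∪→ {A,C,T}; cost 1
per-site changes: [3, 3, 3, 3, 2, 3, 2]; total = 19

A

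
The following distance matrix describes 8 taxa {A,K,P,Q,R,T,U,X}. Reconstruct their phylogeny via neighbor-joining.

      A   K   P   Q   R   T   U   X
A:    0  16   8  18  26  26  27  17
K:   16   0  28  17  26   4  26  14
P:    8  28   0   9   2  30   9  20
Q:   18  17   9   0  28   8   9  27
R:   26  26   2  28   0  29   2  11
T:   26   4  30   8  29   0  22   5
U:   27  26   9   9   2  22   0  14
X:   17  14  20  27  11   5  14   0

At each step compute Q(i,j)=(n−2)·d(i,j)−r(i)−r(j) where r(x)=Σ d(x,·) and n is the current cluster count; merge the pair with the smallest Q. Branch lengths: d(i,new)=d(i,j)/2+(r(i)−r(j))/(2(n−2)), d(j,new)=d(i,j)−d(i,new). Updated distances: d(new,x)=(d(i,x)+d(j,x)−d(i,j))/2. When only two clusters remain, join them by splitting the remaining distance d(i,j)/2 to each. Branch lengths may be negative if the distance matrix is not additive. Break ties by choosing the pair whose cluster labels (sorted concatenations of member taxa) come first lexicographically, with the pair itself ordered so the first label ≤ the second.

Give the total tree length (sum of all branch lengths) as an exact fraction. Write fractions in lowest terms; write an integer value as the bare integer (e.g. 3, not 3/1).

1. join K+T (d=4, Q=-231) ⇒ KT; edges |K|=31/12, |T|=17/12
  updated: d(A,KT)=19, d(KT,P)=27, d(KT,Q)=21/2, d(KT,R)=51/2, d(KT,U)=22, d(KT,X)=15/2
2. join KT+X (d=15/2, Q=-341/2) ⇒ KTX; edges |KT|=21/4, |X|=9/4
  updated: d(A,KTX)=57/4, d(KTX,P)=79/4, d(KTX,Q)=15, d(KTX,R)=29/2, d(KTX,U)=57/4
3. join R+U (d=2, Q=-503/4) ⇒ RU; edges |R|=77/32, |U|=-13/32
  updated: d(A,RU)=51/2, d(KTX,RU)=107/8, d(P,RU)=9/2, d(Q,RU)=35/2
4. join P+RU (d=9/2, Q=-709/8) ⇒ PRU; edges |P|=-49/48, |RU|=265/48
  updated: d(A,PRU)=29/2, d(KTX,PRU)=229/16, d(PRU,Q)=11
5. join A+KTX (d=57/4, Q=-989/16) ⇒ AKTX; edges |A|=507/64, |KTX|=405/64
  updated: d(AKTX,PRU)=233/32, d(AKTX,Q)=75/8
6. join AKTX+PRU (d=233/32, Q=-885/32) ⇒ AKPRTUX; edges |AKTX|=181/64, |PRU|=285/64
  updated: d(AKPRTUX,Q)=419/64
7. join AKPRTUX+Q (d=419/64) ⇒ AKPQRTUX; edges |AKPRTUX|=419/128, |Q|=419/128
final tree: (((A:507/64,((K:31/12,T:17/12):21/4,X:9/4):405/64):181/64,(P:-49/48,(R:77/32,U:-13/32):265/48):285/64):419/128,Q:419/128)
total length: 2949/64

2949/64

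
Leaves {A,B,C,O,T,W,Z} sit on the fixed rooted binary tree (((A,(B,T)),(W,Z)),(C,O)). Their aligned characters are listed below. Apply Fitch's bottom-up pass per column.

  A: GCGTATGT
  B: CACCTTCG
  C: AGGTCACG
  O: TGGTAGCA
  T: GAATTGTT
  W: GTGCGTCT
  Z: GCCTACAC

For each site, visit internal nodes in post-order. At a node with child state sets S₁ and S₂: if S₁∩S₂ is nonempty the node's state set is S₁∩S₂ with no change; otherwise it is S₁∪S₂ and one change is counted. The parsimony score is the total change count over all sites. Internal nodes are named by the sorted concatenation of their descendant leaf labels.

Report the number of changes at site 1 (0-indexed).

3

site 0, node BT: B={C} ∪ T={G} → {C,G} (+1)
site 0, node ABT: A={G} ∩ BT={C,G} → {G} (+0)
site 0, node WZ: W={G} ∩ Z={G} → {G} (+0)
site 0, node ABTWZ: ABT={G} ∩ WZ={G} → {G} (+0)
site 0, node CO: C={A} ∪ O={T} → {A,T} (+1)
site 0, node ABCOTWZ: ABTWZ={G} ∪ CO={A,T} → {A,G,T} (+1)
site 1, node BT: B={A} ∩ T={A} → {A} (+0)
site 1, node ABT: A={C} ∪ BT={A} → {A,C} (+1)
site 1, node WZ: W={T} ∪ Z={C} → {C,T} (+1)
site 1, node ABTWZ: ABT={A,C} ∩ WZ={C,T} → {C} (+0)
site 1, node CO: C={G} ∩ O={G} → {G} (+0)
site 1, node ABCOTWZ: ABTWZ={C} ∪ CO={G} → {C,G} (+1)
site 2, node BT: B={C} ∪ T={A} → {A,C} (+1)
site 2, node ABT: A={G} ∪ BT={A,C} → {A,C,G} (+1)
site 2, node WZ: W={G} ∪ Z={C} → {C,G} (+1)
site 2, node ABTWZ: ABT={A,C,G} ∩ WZ={C,G} → {C,G} (+0)
site 2, node CO: C={G} ∩ O={G} → {G} (+0)
site 2, node ABCOTWZ: ABTWZ={C,G} ∩ CO={G} → {G} (+0)
site 3, node BT: B={C} ∪ T={T} → {C,T} (+1)
site 3, node ABT: A={T} ∩ BT={C,T} → {T} (+0)
site 3, node WZ: W={C} ∪ Z={T} → {C,T} (+1)
site 3, node ABTWZ: ABT={T} ∩ WZ={C,T} → {T} (+0)
site 3, node CO: C={T} ∩ O={T} → {T} (+0)
site 3, node ABCOTWZ: ABTWZ={T} ∩ CO={T} → {T} (+0)
site 4, node BT: B={T} ∩ T={T} → {T} (+0)
site 4, node ABT: A={A} ∪ BT={T} → {A,T} (+1)
site 4, node WZ: W={G} ∪ Z={A} → {A,G} (+1)
site 4, node ABTWZ: ABT={A,T} ∩ WZ={A,G} → {A} (+0)
site 4, node CO: C={C} ∪ O={A} → {A,C} (+1)
site 4, node ABCOTWZ: ABTWZ={A} ∩ CO={A,C} → {A} (+0)
site 5, node BT: B={T} ∪ T={G} → {G,T} (+1)
site 5, node ABT: A={T} ∩ BT={G,T} → {T} (+0)
site 5, node WZ: W={T} ∪ Z={C} → {C,T} (+1)
site 5, node ABTWZ: ABT={T} ∩ WZ={C,T} → {T} (+0)
site 5, node CO: C={A} ∪ O={G} → {A,G} (+1)
site 5, node ABCOTWZ: ABTWZ={T} ∪ CO={A,G} → {A,G,T} (+1)
site 6, node BT: B={C} ∪ T={T} → {C,T} (+1)
site 6, node ABT: A={G} ∪ BT={C,T} → {C,G,T} (+1)
site 6, node WZ: W={C} ∪ Z={A} → {A,C} (+1)
site 6, node ABTWZ: ABT={C,G,T} ∩ WZ={A,C} → {C} (+0)
site 6, node CO: C={C} ∩ O={C} → {C} (+0)
site 6, node ABCOTWZ: ABTWZ={C} ∩ CO={C} → {C} (+0)
site 7, node BT: B={G} ∪ T={T} → {G,T} (+1)
site 7, node ABT: A={T} ∩ BT={G,T} → {T} (+0)
site 7, node WZ: W={T} ∪ Z={C} → {C,T} (+1)
site 7, node ABTWZ: ABT={T} ∩ WZ={C,T} → {T} (+0)
site 7, node CO: C={G} ∪ O={A} → {A,G} (+1)
site 7, node ABCOTWZ: ABTWZ={T} ∪ CO={A,G} → {A,G,T} (+1)
per-site changes: [3, 3, 3, 2, 3, 4, 3, 4]; total = 25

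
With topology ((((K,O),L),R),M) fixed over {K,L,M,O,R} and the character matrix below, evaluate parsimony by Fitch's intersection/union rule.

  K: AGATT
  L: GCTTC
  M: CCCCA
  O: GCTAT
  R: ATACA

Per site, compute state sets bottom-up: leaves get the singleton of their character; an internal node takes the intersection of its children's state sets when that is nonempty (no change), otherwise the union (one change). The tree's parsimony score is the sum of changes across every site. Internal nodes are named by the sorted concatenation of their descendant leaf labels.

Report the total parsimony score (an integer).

12

[col 0] KO: children K:{A}, O:{G} ∪→ {A,G}; cost 1
[col 0] KLO: children KO:{A,G}, L:{G} ∩→ {G}; cost 0
[col 0] KLOR: children KLO:{G}, R:{A} ∪→ {A,G}; cost 1
[col 0] KLMOR: children KLOR:{A,G}, M:{C} ∪→ {A,C,G}; cost 1
[col 1] KO: children K:{G}, O:{C} ∪→ {C,G}; cost 1
[col 1] KLO: children KO:{C,G}, L:{C} ∩→ {C}; cost 0
[col 1] KLOR: children KLO:{C}, R:{T} ∪→ {C,T}; cost 1
[col 1] KLMOR: children KLOR:{C,T}, M:{C} ∩→ {C}; cost 0
[col 2] KO: children K:{A}, O:{T} ∪→ {A,T}; cost 1
[col 2] KLO: children KO:{A,T}, L:{T} ∩→ {T}; cost 0
[col 2] KLOR: children KLO:{T}, R:{A} ∪→ {A,T}; cost 1
[col 2] KLMOR: children KLOR:{A,T}, M:{C} ∪→ {A,C,T}; cost 1
[col 3] KO: children K:{T}, O:{A} ∪→ {A,T}; cost 1
[col 3] KLO: children KO:{A,T}, L:{T} ∩→ {T}; cost 0
[col 3] KLOR: children KLO:{T}, R:{C} ∪→ {C,T}; cost 1
[col 3] KLMOR: children KLOR:{C,T}, M:{C} ∩→ {C}; cost 0
[col 4] KO: children K:{T}, O:{T} ∩→ {T}; cost 0
[col 4] KLO: children KO:{T}, L:{C} ∪→ {C,T}; cost 1
[col 4] KLOR: children KLO:{C,T}, R:{A} ∪→ {A,C,T}; cost 1
[col 4] KLMOR: children KLOR:{A,C,T}, M:{A} ∩→ {A}; cost 0
per-site changes: [3, 2, 3, 2, 2]; total = 12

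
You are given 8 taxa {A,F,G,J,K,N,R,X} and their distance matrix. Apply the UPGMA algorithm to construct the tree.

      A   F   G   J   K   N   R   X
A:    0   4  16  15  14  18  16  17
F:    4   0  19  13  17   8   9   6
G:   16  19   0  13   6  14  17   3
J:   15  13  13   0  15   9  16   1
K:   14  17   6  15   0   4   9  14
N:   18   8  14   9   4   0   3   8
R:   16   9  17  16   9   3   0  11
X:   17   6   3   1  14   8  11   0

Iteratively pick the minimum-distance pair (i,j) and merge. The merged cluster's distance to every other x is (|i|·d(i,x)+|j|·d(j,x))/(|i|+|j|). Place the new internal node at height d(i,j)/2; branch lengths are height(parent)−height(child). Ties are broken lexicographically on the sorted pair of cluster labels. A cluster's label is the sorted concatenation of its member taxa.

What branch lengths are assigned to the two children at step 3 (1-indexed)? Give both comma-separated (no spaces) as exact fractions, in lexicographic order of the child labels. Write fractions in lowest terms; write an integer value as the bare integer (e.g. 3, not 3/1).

2,2

iteration 1: select J,X (d=1); attach at lengths (1/2, 1/2); label the merged cluster JX
  updated: d(A,JX)=16, d(F,JX)=19/2, d(G,JX)=8, d(JX,K)=29/2, d(JX,N)=17/2, d(JX,R)=27/2
iteration 2: select N,R (d=3); attach at lengths (3/2, 3/2); label the merged cluster NR
  updated: d(A,NR)=17, d(F,NR)=17/2, d(G,NR)=31/2, d(JX,NR)=11, d(K,NR)=13/2
iteration 3: select A,F (d=4); attach at lengths (2, 2); label the merged cluster AF
  updated: d(AF,G)=35/2, d(AF,JX)=51/4, d(AF,K)=31/2, d(AF,NR)=51/4
iteration 4: select G,K (d=6); attach at lengths (3, 3); label the merged cluster GK
  updated: d(AF,GK)=33/2, d(GK,JX)=45/4, d(GK,NR)=11
iteration 5: select GK,NR (d=11); attach at lengths (5/2, 4); label the merged cluster GKNR
  updated: d(AF,GKNR)=117/8, d(GKNR,JX)=89/8
iteration 6: select GKNR,JX (d=89/8); attach at lengths (1/16, 81/16); label the merged cluster GJKNRX
  updated: d(AF,GJKNRX)=14
iteration 7: select AF,GJKNRX (d=14); attach at lengths (5, 23/16); label the merged cluster AFGJKNRX
final tree: ((A:2,F:2):5,(((G:3,K:3):5/2,(N:3/2,R:3/2):4):1/16,(J:1/2,X:1/2):81/16):23/16)
total length: 513/16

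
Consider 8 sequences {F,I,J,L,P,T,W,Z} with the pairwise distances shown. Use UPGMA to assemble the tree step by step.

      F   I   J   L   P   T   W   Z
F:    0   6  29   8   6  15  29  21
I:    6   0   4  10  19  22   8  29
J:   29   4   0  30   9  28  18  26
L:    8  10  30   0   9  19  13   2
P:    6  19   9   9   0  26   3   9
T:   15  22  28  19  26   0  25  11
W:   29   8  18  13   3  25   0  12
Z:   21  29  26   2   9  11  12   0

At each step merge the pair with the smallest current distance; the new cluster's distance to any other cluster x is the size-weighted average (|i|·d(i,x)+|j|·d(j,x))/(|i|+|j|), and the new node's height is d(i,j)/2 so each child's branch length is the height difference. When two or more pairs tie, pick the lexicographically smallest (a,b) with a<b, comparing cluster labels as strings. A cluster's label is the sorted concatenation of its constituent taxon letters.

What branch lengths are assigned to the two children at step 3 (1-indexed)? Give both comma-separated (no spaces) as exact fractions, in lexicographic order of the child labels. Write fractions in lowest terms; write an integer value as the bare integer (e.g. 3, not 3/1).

step 1: merge (L,Z) at d=2; branch lengths L→1, Z→1; new cluster LZ
  updated: d(F,LZ)=29/2, d(I,LZ)=39/2, d(J,LZ)=28, d(LZ,P)=9, d(LZ,T)=15, d(LZ,W)=25/2
step 2: merge (P,W) at d=3; branch lengths P→3/2, W→3/2; new cluster PW
  updated: d(F,PW)=35/2, d(I,PW)=27/2, d(J,PW)=27/2, d(LZ,PW)=43/4, d(PW,T)=51/2
step 3: merge (I,J) at d=4; branch lengths I→2, J→2; new cluster IJ
  updated: d(F,IJ)=35/2, d(IJ,LZ)=95/4, d(IJ,PW)=27/2, d(IJ,T)=25
step 4: merge (LZ,PW) at d=43/4; branch lengths LZ→35/8, PW→31/8; new cluster LPWZ
  updated: d(F,LPWZ)=16, d(IJ,LPWZ)=149/8, d(LPWZ,T)=81/4
step 5: merge (F,T) at d=15; branch lengths F→15/2, T→15/2; new cluster FT
  updated: d(FT,IJ)=85/4, d(FT,LPWZ)=145/8
step 6: merge (FT,LPWZ) at d=145/8; branch lengths FT→25/16, LPWZ→59/16; new cluster FLPTWZ
  updated: d(FLPTWZ,IJ)=39/2
step 7: merge (FLPTWZ,IJ) at d=39/2; branch lengths FLPTWZ→11/16, IJ→31/4; new cluster FIJLPTWZ
final tree: (((F:15/2,T:15/2):25/16,((L:1,Z:1):35/8,(P:3/2,W:3/2):31/8):59/16):11/16,(I:2,J:2):31/4)
total length: 735/16

2,2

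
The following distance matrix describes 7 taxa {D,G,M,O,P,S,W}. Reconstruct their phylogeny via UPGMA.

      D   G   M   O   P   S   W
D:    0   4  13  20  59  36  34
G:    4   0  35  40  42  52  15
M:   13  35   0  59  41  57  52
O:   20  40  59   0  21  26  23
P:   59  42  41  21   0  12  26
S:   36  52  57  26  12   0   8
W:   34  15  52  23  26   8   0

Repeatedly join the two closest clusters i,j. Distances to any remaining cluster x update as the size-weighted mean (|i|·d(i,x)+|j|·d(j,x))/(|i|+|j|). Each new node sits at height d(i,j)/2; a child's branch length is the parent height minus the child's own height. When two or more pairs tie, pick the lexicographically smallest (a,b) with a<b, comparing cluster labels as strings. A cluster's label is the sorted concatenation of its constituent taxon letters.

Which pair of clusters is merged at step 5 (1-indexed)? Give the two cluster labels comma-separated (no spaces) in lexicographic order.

step 1: merge (D,G) at d=4; branch lengths D→2, G→2; new cluster DG
  updated: d(DG,M)=24, d(DG,O)=30, d(DG,P)=101/2, d(DG,S)=44, d(DG,W)=49/2
step 2: merge (S,W) at d=8; branch lengths S→4, W→4; new cluster SW
  updated: d(DG,SW)=137/4, d(M,SW)=109/2, d(O,SW)=49/2, d(P,SW)=19
step 3: merge (P,SW) at d=19; branch lengths P→19/2, SW→11/2; new cluster PSW
  updated: d(DG,PSW)=119/3, d(M,PSW)=50, d(O,PSW)=70/3
step 4: merge (O,PSW) at d=70/3; branch lengths O→35/3, PSW→13/6; new cluster OPSW
  updated: d(DG,OPSW)=149/4, d(M,OPSW)=209/4
step 5: merge (DG,M) at d=24; branch lengths DG→10, M→12; new cluster DGM
  updated: d(DGM,OPSW)=169/4
step 6: merge (DGM,OPSW) at d=169/4; branch lengths DGM→73/8, OPSW→227/24; new cluster DGMOPSW
final tree: (((D:2,G:2):10,M:12):73/8,(O:35/3,(P:19/2,(S:4,W:4):11/2):13/6):227/24)
total length: 977/12

DG,M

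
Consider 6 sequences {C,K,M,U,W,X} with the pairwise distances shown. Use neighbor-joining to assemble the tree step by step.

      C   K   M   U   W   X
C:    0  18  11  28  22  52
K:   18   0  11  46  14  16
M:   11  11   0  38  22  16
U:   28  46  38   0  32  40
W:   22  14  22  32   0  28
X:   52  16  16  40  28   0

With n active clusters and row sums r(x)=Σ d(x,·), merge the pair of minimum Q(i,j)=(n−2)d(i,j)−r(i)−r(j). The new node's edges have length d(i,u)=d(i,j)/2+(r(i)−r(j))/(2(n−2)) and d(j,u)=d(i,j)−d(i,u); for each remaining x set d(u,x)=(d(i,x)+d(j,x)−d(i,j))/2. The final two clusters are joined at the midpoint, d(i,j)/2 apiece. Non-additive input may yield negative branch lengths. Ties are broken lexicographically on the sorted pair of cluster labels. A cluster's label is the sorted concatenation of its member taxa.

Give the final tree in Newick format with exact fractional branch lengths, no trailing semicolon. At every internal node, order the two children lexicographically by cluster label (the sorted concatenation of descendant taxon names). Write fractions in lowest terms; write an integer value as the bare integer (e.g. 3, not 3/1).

step 1: merge (C,U) at d=28, Q=-203; branch lengths C→59/8, U→165/8; new cluster CU
  updated: d(CU,K)=18, d(CU,M)=21/2, d(CU,W)=13, d(CU,X)=32
step 2: merge (CU,W) at d=13, Q=-223/2; branch lengths CU→71/12, W→85/12; new cluster CUW
  updated: d(CUW,K)=19/2, d(CUW,M)=39/4, d(CUW,X)=47/2
step 3: merge (CUW,K) at d=19/2, Q=-241/4; branch lengths CUW→101/16, K→51/16; new cluster CKUW
  updated: d(CKUW,M)=45/8, d(CKUW,X)=15
step 4: merge (CKUW,M) at d=45/8, Q=-293/8; branch lengths CKUW→37/16, M→53/16; new cluster CKMUW
  updated: d(CKMUW,X)=203/16
step 5: merge (CKMUW,X) at d=203/16; branch lengths CKMUW→203/32, X→203/32; new cluster CKMUWX
final tree: (((((C:59/8,U:165/8):71/12,W:85/12):101/16,K:51/16):37/16,M:53/16):203/32,X:203/32)
total length: 1101/16

(((((C:59/8,U:165/8):71/12,W:85/12):101/16,K:51/16):37/16,M:53/16):203/32,X:203/32)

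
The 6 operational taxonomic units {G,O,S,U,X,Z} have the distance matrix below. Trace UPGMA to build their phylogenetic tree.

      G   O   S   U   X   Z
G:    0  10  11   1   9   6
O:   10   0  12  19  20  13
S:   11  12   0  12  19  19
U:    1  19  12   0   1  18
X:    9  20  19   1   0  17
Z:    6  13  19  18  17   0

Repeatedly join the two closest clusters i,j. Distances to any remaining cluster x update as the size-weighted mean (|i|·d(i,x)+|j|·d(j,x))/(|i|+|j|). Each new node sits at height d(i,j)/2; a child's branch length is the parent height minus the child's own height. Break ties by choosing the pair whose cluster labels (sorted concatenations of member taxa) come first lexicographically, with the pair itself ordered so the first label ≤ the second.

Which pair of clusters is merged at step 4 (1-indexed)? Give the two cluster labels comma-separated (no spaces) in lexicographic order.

GUX,Z

iteration 1: select G,U (d=1); attach at lengths (1/2, 1/2); label the merged cluster GU
  updated: d(GU,O)=29/2, d(GU,S)=23/2, d(GU,X)=5, d(GU,Z)=12
iteration 2: select GU,X (d=5); attach at lengths (2, 5/2); label the merged cluster GUX
  updated: d(GUX,O)=49/3, d(GUX,S)=14, d(GUX,Z)=41/3
iteration 3: select O,S (d=12); attach at lengths (6, 6); label the merged cluster OS
  updated: d(GUX,OS)=91/6, d(OS,Z)=16
iteration 4: select GUX,Z (d=41/3); attach at lengths (13/3, 41/6); label the merged cluster GUXZ
  updated: d(GUXZ,OS)=123/8
iteration 5: select GUXZ,OS (d=123/8); attach at lengths (41/48, 27/16); label the merged cluster GOSUXZ
final tree: ((((G:1/2,U:1/2):2,X:5/2):13/3,Z:41/6):41/48,(O:6,S:6):27/16)
total length: 749/24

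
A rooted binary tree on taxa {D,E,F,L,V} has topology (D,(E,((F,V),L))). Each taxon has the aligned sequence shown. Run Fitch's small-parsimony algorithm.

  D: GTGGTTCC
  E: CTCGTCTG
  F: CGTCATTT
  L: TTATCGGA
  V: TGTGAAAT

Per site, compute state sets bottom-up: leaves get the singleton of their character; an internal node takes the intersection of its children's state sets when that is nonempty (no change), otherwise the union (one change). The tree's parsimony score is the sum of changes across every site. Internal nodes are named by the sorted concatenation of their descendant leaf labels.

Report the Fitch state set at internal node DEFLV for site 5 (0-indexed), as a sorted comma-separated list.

FV@0: {C} ∪ {T} = {C,T} (union, +1)
FLV@0: {C,T} ∩ {T} = {T} (intersection, +0)
EFLV@0: {C} ∪ {T} = {C,T} (union, +1)
DEFLV@0: {G} ∪ {C,T} = {C,G,T} (union, +1)
FV@1: {G} ∩ {G} = {G} (intersection, +0)
FLV@1: {G} ∪ {T} = {G,T} (union, +1)
EFLV@1: {T} ∩ {G,T} = {T} (intersection, +0)
DEFLV@1: {T} ∩ {T} = {T} (intersection, +0)
FV@2: {T} ∩ {T} = {T} (intersection, +0)
FLV@2: {T} ∪ {A} = {A,T} (union, +1)
EFLV@2: {C} ∪ {A,T} = {A,C,T} (union, +1)
DEFLV@2: {G} ∪ {A,C,T} = {A,C,G,T} (union, +1)
FV@3: {C} ∪ {G} = {C,G} (union, +1)
FLV@3: {C,G} ∪ {T} = {C,G,T} (union, +1)
EFLV@3: {G} ∩ {C,G,T} = {G} (intersection, +0)
DEFLV@3: {G} ∩ {G} = {G} (intersection, +0)
FV@4: {A} ∩ {A} = {A} (intersection, +0)
FLV@4: {A} ∪ {C} = {A,C} (union, +1)
EFLV@4: {T} ∪ {A,C} = {A,C,T} (union, +1)
DEFLV@4: {T} ∩ {A,C,T} = {T} (intersection, +0)
FV@5: {T} ∪ {A} = {A,T} (union, +1)
FLV@5: {A,T} ∪ {G} = {A,G,T} (union, +1)
EFLV@5: {C} ∪ {A,G,T} = {A,C,G,T} (union, +1)
DEFLV@5: {T} ∩ {A,C,G,T} = {T} (intersection, +0)
FV@6: {T} ∪ {A} = {A,T} (union, +1)
FLV@6: {A,T} ∪ {G} = {A,G,T} (union, +1)
EFLV@6: {T} ∩ {A,G,T} = {T} (intersection, +0)
DEFLV@6: {C} ∪ {T} = {C,T} (union, +1)
FV@7: {T} ∩ {T} = {T} (intersection, +0)
FLV@7: {T} ∪ {A} = {A,T} (union, +1)
EFLV@7: {G} ∪ {A,T} = {A,G,T} (union, +1)
DEFLV@7: {C} ∪ {A,G,T} = {A,C,G,T} (union, +1)
per-site changes: [3, 1, 3, 2, 2, 3, 3, 3]; total = 20

T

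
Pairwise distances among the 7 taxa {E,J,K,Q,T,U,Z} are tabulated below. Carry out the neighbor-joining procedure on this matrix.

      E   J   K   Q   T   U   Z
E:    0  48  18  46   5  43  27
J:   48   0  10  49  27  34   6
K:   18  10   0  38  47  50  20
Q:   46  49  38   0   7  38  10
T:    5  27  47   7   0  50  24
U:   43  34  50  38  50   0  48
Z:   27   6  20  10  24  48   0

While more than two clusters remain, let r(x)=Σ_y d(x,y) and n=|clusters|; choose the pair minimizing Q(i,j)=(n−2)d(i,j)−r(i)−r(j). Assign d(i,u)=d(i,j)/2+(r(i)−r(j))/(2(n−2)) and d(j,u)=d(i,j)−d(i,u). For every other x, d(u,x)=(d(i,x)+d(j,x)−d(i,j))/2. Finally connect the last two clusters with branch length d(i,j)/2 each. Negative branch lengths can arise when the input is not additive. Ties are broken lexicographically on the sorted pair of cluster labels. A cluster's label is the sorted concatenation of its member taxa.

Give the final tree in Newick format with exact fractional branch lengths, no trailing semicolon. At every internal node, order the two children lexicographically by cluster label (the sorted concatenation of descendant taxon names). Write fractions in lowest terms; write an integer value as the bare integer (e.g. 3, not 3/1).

((((E:26/5,T:-1/5):207/16,((J:13/4,K:27/4):23/3,Z:1/3):133/16):33/16,Q:151/16):457/32,U:457/32)

1. join E+T (d=5, Q=-322) ⇒ ET; edges |E|=26/5, |T|=-1/5
  updated: d(ET,J)=35, d(ET,K)=30, d(ET,Q)=24, d(ET,U)=44, d(ET,Z)=23
2. join J+K (d=10, Q=-242) ⇒ JK; edges |J|=13/4, |K|=27/4
  updated: d(ET,JK)=55/2, d(JK,Q)=77/2, d(JK,U)=37, d(JK,Z)=8
3. join JK+Z (d=8, Q=-176) ⇒ JKZ; edges |JK|=23/3, |Z|=1/3
  updated: d(ET,JKZ)=85/4, d(JKZ,Q)=81/4, d(JKZ,U)=77/2
4. join ET+JKZ (d=85/4, Q=-507/4) ⇒ EJKTZ; edges |ET|=207/16, |JKZ|=133/16
  updated: d(EJKTZ,Q)=23/2, d(EJKTZ,U)=245/8
5. join EJKTZ+Q (d=23/2, Q=-641/8) ⇒ EJKQTZ; edges |EJKTZ|=33/16, |Q|=151/16
  updated: d(EJKQTZ,U)=457/16
6. join EJKQTZ+U (d=457/16) ⇒ EJKQTUZ; edges |EJKQTZ|=457/32, |U|=457/32
final tree: ((((E:26/5,T:-1/5):207/16,((J:13/4,K:27/4):23/3,Z:1/3):133/16):33/16,Q:151/16):457/32,U:457/32)
total length: 1349/16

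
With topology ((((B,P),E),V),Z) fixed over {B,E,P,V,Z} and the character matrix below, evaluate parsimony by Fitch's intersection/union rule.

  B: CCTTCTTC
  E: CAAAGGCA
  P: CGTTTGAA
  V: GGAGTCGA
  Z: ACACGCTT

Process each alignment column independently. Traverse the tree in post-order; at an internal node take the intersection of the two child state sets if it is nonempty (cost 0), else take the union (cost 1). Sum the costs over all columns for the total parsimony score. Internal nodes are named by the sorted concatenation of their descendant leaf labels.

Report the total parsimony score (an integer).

19

BP@0: {C} ∩ {C} = {C} (intersection, +0)
BEP@0: {C} ∩ {C} = {C} (intersection, +0)
BEPV@0: {C} ∪ {G} = {C,G} (union, +1)
BEPVZ@0: {C,G} ∪ {A} = {A,C,G} (union, +1)
BP@1: {C} ∪ {G} = {C,G} (union, +1)
BEP@1: {C,G} ∪ {A} = {A,C,G} (union, +1)
BEPV@1: {A,C,G} ∩ {G} = {G} (intersection, +0)
BEPVZ@1: {G} ∪ {C} = {C,G} (union, +1)
BP@2: {T} ∩ {T} = {T} (intersection, +0)
BEP@2: {T} ∪ {A} = {A,T} (union, +1)
BEPV@2: {A,T} ∩ {A} = {A} (intersection, +0)
BEPVZ@2: {A} ∩ {A} = {A} (intersection, +0)
BP@3: {T} ∩ {T} = {T} (intersection, +0)
BEP@3: {T} ∪ {A} = {A,T} (union, +1)
BEPV@3: {A,T} ∪ {G} = {A,G,T} (union, +1)
BEPVZ@3: {A,G,T} ∪ {C} = {A,C,G,T} (union, +1)
BP@4: {C} ∪ {T} = {C,T} (union, +1)
BEP@4: {C,T} ∪ {G} = {C,G,T} (union, +1)
BEPV@4: {C,G,T} ∩ {T} = {T} (intersection, +0)
BEPVZ@4: {T} ∪ {G} = {G,T} (union, +1)
BP@5: {T} ∪ {G} = {G,T} (union, +1)
BEP@5: {G,T} ∩ {G} = {G} (intersection, +0)
BEPV@5: {G} ∪ {C} = {C,G} (union, +1)
BEPVZ@5: {C,G} ∩ {C} = {C} (intersection, +0)
BP@6: {T} ∪ {A} = {A,T} (union, +1)
BEP@6: {A,T} ∪ {C} = {A,C,T} (union, +1)
BEPV@6: {A,C,T} ∪ {G} = {A,C,G,T} (union, +1)
BEPVZ@6: {A,C,G,T} ∩ {T} = {T} (intersection, +0)
BP@7: {C} ∪ {A} = {A,C} (union, +1)
BEP@7: {A,C} ∩ {A} = {A} (intersection, +0)
BEPV@7: {A} ∩ {A} = {A} (intersection, +0)
BEPVZ@7: {A} ∪ {T} = {A,T} (union, +1)
per-site changes: [2, 3, 1, 3, 3, 2, 3, 2]; total = 19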